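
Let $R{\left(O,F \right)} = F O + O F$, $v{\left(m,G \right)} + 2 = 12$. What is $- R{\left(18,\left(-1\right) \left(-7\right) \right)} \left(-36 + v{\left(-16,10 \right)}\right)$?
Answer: $6552$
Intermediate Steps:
$v{\left(m,G \right)} = 10$ ($v{\left(m,G \right)} = -2 + 12 = 10$)
$R{\left(O,F \right)} = 2 F O$ ($R{\left(O,F \right)} = F O + F O = 2 F O$)
$- R{\left(18,\left(-1\right) \left(-7\right) \right)} \left(-36 + v{\left(-16,10 \right)}\right) = - 2 \left(\left(-1\right) \left(-7\right)\right) 18 \left(-36 + 10\right) = - 2 \cdot 7 \cdot 18 \left(-26\right) = - 252 \left(-26\right) = \left(-1\right) \left(-6552\right) = 6552$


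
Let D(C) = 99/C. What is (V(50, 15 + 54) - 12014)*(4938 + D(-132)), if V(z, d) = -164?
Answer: -120251661/2 ≈ -6.0126e+7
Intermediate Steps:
(V(50, 15 + 54) - 12014)*(4938 + D(-132)) = (-164 - 12014)*(4938 + 99/(-132)) = -12178*(4938 + 99*(-1/132)) = -12178*(4938 - 3/4) = -12178*19749/4 = -120251661/2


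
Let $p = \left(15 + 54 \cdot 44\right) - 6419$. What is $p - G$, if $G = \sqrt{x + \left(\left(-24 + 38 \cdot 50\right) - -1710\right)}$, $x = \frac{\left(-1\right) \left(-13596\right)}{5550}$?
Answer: $-4028 - \frac{2 \sqrt{30703673}}{185} \approx -4087.9$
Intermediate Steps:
$x = \frac{2266}{925}$ ($x = 13596 \cdot \frac{1}{5550} = \frac{2266}{925} \approx 2.4497$)
$G = \frac{2 \sqrt{30703673}}{185}$ ($G = \sqrt{\frac{2266}{925} + \left(\left(-24 + 38 \cdot 50\right) - -1710\right)} = \sqrt{\frac{2266}{925} + \left(\left(-24 + 1900\right) + 1710\right)} = \sqrt{\frac{2266}{925} + \left(1876 + 1710\right)} = \sqrt{\frac{2266}{925} + 3586} = \sqrt{\frac{3319316}{925}} = \frac{2 \sqrt{30703673}}{185} \approx 59.904$)
$p = -4028$ ($p = \left(15 + 2376\right) - 6419 = 2391 - 6419 = -4028$)
$p - G = -4028 - \frac{2 \sqrt{30703673}}{185}$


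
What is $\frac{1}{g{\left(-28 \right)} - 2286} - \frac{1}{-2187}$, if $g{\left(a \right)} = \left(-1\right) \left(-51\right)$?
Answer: $\frac{16}{1629315} \approx 9.8201 \cdot 10^{-6}$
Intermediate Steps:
$g{\left(a \right)} = 51$
$\frac{1}{g{\left(-28 \right)} - 2286} - \frac{1}{-2187} = \frac{1}{51 - 2286} - \frac{1}{-2187} = \frac{1}{-2235} - - \frac{1}{2187} = - \frac{1}{2235} + \frac{1}{2187} = \frac{16}{1629315}$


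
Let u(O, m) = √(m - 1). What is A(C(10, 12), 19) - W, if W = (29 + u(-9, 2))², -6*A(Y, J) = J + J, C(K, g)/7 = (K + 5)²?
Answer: -2719/3 ≈ -906.33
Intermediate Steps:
u(O, m) = √(-1 + m)
C(K, g) = 7*(5 + K)² (C(K, g) = 7*(K + 5)² = 7*(5 + K)²)
A(Y, J) = -J/3 (A(Y, J) = -(J + J)/6 = -J/3)
W = 900 (W = (29 + √(-1 + 2))² = (29 + √1)² = (29 + 1)² = 30² = 900)
A(C(10, 12), 19) - W = -⅓*19 - 1*900 = -19/3 - 900 = -2719/3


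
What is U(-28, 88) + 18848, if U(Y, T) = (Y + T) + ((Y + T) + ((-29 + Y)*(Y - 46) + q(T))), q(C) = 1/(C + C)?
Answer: 4080737/176 ≈ 23186.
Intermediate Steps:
q(C) = 1/(2*C)
U(Y, T) = 1/(2*T) + 2*T + 2*Y + (-46 + Y)*(-29 + Y) (U(Y, T) = (Y + T) + ((Y + T) + ((-29 + Y)*(Y - 46) + 1/(2*T))) = (T + Y) + ((T + Y) + ((-29 + Y)*(-46 + Y) + 1/(2*T))) = (T + Y) + ((T + Y) + ((-46 + Y)*(-29 + Y) + 1/(2*T))) = (T + Y) + ((T + Y) + (1/(2*T) + (-46 + Y)*(-29 + Y))) = (T + Y) + (T + Y + 1/(2*T) + (-46 + Y)*(-29 + Y)) = 1/(2*T) + 2*T + 2*Y + (-46 + Y)*(-29 + Y))
U(-28, 88) + 18848 = (1334 + (-28)² + (½)/88 - 73*(-28) + 2*88) + 18848 = (1334 + 784 + (½)*(1/88) + 2044 + 176) + 18848 = (1334 + 784 + 1/176 + 2044 + 176) + 18848 = 763489/176 + 18848 = 4080737/176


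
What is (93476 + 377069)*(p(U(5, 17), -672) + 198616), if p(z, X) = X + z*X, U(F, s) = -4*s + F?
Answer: 113062552600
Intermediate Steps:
U(F, s) = F - 4*s
p(z, X) = X + X*z
(93476 + 377069)*(p(U(5, 17), -672) + 198616) = (93476 + 377069)*(-672*(1 + (5 - 4*17)) + 198616) = 470545*(-672*(1 + (5 - 68)) + 198616) = 470545*(-672*(1 - 63) + 198616) = 470545*(-672*(-62) + 198616) = 470545*(41664 + 198616) = 470545*240280 = 113062552600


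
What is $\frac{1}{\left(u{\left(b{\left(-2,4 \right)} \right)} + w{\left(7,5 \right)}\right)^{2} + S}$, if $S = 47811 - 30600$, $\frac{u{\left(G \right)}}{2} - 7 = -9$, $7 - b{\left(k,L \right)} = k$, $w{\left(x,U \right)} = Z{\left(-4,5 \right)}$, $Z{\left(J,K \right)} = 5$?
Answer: $\frac{1}{17212} \approx 5.8099 \cdot 10^{-5}$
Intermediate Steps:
$w{\left(x,U \right)} = 5$
$b{\left(k,L \right)} = 7 - k$
$u{\left(G \right)} = -4$ ($u{\left(G \right)} = 14 + 2 \left(-9\right) = 14 - 18 = -4$)
$S = 17211$
$\frac{1}{\left(u{\left(b{\left(-2,4 \right)} \right)} + w{\left(7,5 \right)}\right)^{2} + S} = \frac{1}{\left(-4 + 5\right)^{2} + 17211} = \frac{1}{1^{2} + 17211} = \frac{1}{1 + 17211} = \frac{1}{17212}$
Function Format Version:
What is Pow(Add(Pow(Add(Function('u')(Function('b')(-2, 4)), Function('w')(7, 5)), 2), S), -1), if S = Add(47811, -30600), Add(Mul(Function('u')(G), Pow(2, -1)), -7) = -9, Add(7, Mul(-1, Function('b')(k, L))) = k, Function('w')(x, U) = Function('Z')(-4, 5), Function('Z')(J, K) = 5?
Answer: Rational(1, 17212) ≈ 5.8099e-5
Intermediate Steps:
Function('w')(x, U) = 5
Function('b')(k, L) = Add(7, Mul(-1, k))
Function('u')(G) = -4 (Function('u')(G) = Add(14, Mul(2, -9)) = Add(14, -18) = -4)
S = 17211
Pow(Add(Pow(Add(Function('u')(Function('b')(-2, 4)), Function('w')(7, 5)), 2), S), -1) = Pow(Add(Pow(Add(-4, 5), 2), 17211), -1) = Pow(Add(Pow(1, 2), 17211), -1) = Pow(Add(1, 17211), -1) = Pow(17212, -1) = Rational(1, 17212)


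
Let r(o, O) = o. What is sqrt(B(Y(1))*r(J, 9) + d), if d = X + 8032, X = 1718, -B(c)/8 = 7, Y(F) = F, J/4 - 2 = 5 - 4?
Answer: sqrt(9078) ≈ 95.279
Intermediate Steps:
J = 12 (J = 8 + 4*(5 - 4) = 8 + 4*1 = 8 + 4 = 12)
B(c) = -56 (B(c) = -8*7 = -56)
d = 9750 (d = 1718 + 8032 = 9750)
sqrt(B(Y(1))*r(J, 9) + d) = sqrt(-56*12 + 9750) = sqrt(-672 + 9750) = sqrt(9078)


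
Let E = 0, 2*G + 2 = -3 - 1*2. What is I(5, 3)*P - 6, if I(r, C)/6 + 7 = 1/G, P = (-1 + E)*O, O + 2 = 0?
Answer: -654/7 ≈ -93.429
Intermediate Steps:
O = -2 (O = -2 + 0 = -2)
G = -7/2 (G = -1 + (-3 - 1*2)/2 = -1 + (-3 - 2)/2 = -1 + (½)*(-5) = -1 - 5/2 = -7/2 ≈ -3.5000)
P = 2 (P = (-1 + 0)*(-2) = -1*(-2) = 2)
I(r, C) = -306/7 (I(r, C) = -42 + 6/(-7/2) = -42 + 6*(-2/7) = -42 - 12/7 = -306/7)
I(5, 3)*P - 6 = -306/7*2 - 6 = -612/7 - 6 = -654/7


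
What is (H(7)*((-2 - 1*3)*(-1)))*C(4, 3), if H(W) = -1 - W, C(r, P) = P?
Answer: -120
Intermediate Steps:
(H(7)*((-2 - 1*3)*(-1)))*C(4, 3) = ((-1 - 1*7)*((-2 - 1*3)*(-1)))*3 = ((-1 - 7)*((-2 - 3)*(-1)))*3 = -(-40)*(-1)*3 = -8*5*3 = -40*3 = -120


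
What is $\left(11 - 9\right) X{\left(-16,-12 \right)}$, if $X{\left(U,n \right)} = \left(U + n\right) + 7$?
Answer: $-42$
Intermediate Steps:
$X{\left(U,n \right)} = 7 + U + n$
$\left(11 - 9\right) X{\left(-16,-12 \right)} = \left(11 - 9\right) \left(7 - 16 - 12\right) = 2 \left(-21\right) = -42$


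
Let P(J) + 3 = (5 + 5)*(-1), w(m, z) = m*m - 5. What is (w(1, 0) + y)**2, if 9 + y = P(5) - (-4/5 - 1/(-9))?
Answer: 1297321/2025 ≈ 640.65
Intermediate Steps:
w(m, z) = -5 + m**2 (w(m, z) = m**2 - 5 = -5 + m**2)
P(J) = -13 (P(J) = -3 + (5 + 5)*(-1) = -3 + 10*(-1) = -3 - 10 = -13)
y = -959/45 (y = -9 + (-13 - (-4/5 - 1/(-9))) = -9 + (-13 - (-4*1/5 - 1*(-1/9))) = -9 + (-13 - (-4/5 + 1/9)) = -9 + (-13 - 1*(-31/45)) = -9 + (-13 + 31/45) = -9 - 554/45 = -959/45 ≈ -21.311)
(w(1, 0) + y)**2 = ((-5 + 1**2) - 959/45)**2 = ((-5 + 1) - 959/45)**2 = (-4 - 959/45)**2 = (-1139/45)**2 = 1297321/2025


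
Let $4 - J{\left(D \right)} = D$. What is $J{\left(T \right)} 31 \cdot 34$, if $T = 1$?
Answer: $3162$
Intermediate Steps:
$J{\left(D \right)} = 4 - D$
$J{\left(T \right)} 31 \cdot 34 = \left(4 - 1\right) 31 \cdot 34 = 3 \cdot 31 \cdot 34 = 93 \cdot 34 = 3162$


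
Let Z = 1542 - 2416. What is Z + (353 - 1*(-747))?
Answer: 226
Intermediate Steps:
Z = -874
Z + (353 - 1*(-747)) = -874 + (353 - 1*(-747)) = -874 + (353 + 747) = -874 + 1100 = 226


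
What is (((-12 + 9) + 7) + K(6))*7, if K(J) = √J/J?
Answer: 28 + 7*√6/6 ≈ 30.858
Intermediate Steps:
K(J) = J^(-½)
(((-12 + 9) + 7) + K(6))*7 = (((-12 + 9) + 7) + 6^(-½))*7 = ((-3 + 7) + √6/6)*7 = (4 + √6/6)*7 = 28 + 7*√6/6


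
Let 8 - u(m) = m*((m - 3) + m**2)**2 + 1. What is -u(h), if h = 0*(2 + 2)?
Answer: -7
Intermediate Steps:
h = 0 (h = 0*4 = 0)
u(m) = 7 - m*(-3 + m + m**2)**2 (u(m) = 8 - (m*((m - 3) + m**2)**2 + 1) = 8 - (m*((-3 + m) + m**2)**2 + 1) = 8 - (m*(-3 + m + m**2)**2 + 1) = 8 - (1 + m*(-3 + m + m**2)**2) = 8 + (-1 - m*(-3 + m + m**2)**2) = 7 - m*(-3 + m + m**2)**2)
-u(h) = -(7 - 1*0*(-3 + 0 + 0**2)**2) = -(7 - 1*0*(-3 + 0 + 0)**2) = -(7 - 1*0*(-3)**2) = -(7 - 1*0*9) = -(7 + 0) = -1*7 = -7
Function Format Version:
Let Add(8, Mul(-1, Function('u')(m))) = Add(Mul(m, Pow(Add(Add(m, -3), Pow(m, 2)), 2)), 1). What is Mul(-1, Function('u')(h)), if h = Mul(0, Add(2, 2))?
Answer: -7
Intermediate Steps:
h = 0 (h = Mul(0, 4) = 0)
Function('u')(m) = Add(7, Mul(-1, m, Pow(Add(-3, m, Pow(m, 2)), 2))) (Function('u')(m) = Add(8, Mul(-1, Add(Mul(m, Pow(Add(Add(m, -3), Pow(m, 2)), 2)), 1))) = Add(8, Mul(-1, Add(Mul(m, Pow(Add(Add(-3, m), Pow(m, 2)), 2)), 1))) = Add(8, Mul(-1, Add(Mul(m, Pow(Add(-3, m, Pow(m, 2)), 2)), 1))) = Add(8, Mul(-1, Add(1, Mul(m, Pow(Add(-3, m, Pow(m, 2)), 2))))) = Add(8, Add(-1, Mul(-1, m, Pow(Add(-3, m, Pow(m, 2)), 2)))) = Add(7, Mul(-1, m, Pow(Add(-3, m, Pow(m, 2)), 2))))
Mul(-1, Function('u')(h)) = Mul(-1, Add(7, Mul(-1, 0, Pow(Add(-3, 0, Pow(0, 2)), 2)))) = Mul(-1, Add(7, Mul(-1, 0, Pow(Add(-3, 0, 0), 2)))) = Mul(-1, Add(7, Mul(-1, 0, Pow(-3, 2)))) = Mul(-1, Add(7, Mul(-1, 0, 9))) = Mul(-1, Add(7, 0)) = Mul(-1, 7) = -7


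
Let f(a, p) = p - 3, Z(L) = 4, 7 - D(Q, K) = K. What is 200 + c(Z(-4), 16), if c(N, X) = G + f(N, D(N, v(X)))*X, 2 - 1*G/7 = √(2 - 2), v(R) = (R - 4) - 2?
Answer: 118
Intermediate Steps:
v(R) = -6 + R (v(R) = (-4 + R) - 2 = -6 + R)
D(Q, K) = 7 - K
G = 14 (G = 14 - 7*√(2 - 2) = 14 - 7*√0 = 14 - 7*0 = 14 + 0 = 14)
f(a, p) = -3 + p
c(N, X) = 14 + X*(10 - X) (c(N, X) = 14 + (-3 + (7 - (-6 + X)))*X = 14 + (-3 + (7 + (6 - X)))*X = 14 + (-3 + (13 - X))*X = 14 + (10 - X)*X = 14 + X*(10 - X))
200 + c(Z(-4), 16) = 200 + (14 - 1*16*(-10 + 16)) = 200 + (14 - 1*16*6) = 200 + (14 - 96) = 200 - 82 = 118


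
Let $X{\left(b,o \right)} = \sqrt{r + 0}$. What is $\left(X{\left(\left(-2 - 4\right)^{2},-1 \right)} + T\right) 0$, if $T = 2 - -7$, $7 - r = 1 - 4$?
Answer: $0$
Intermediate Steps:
$r = 10$ ($r = 7 - \left(1 - 4\right) = 7 - -3 = 7 + 3 = 10$)
$T = 9$ ($T = 2 + 7 = 9$)
$X{\left(b,o \right)} = \sqrt{10}$ ($X{\left(b,o \right)} = \sqrt{10 + 0} = \sqrt{10}$)
$\left(X{\left(\left(-2 - 4\right)^{2},-1 \right)} + T\right) 0 = \left(\sqrt{10} + 9\right) 0 = \left(9 + \sqrt{10}\right) 0 = 0$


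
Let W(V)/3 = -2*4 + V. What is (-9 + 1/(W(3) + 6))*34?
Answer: -2788/9 ≈ -309.78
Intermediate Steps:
W(V) = -24 + 3*V (W(V) = 3*(-2*4 + V) = 3*(-8 + V) = -24 + 3*V)
(-9 + 1/(W(3) + 6))*34 = (-9 + 1/((-24 + 3*3) + 6))*34 = (-9 + 1/((-24 + 9) + 6))*34 = (-9 + 1/(-15 + 6))*34 = (-9 + 1/(-9))*34 = (-9 - ⅑)*34 = -82/9*34 = -2788/9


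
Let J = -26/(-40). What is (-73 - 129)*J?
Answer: -1313/10 ≈ -131.30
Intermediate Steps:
J = 13/20 (J = -26*(-1/40) = 13/20 ≈ 0.65000)
(-73 - 129)*J = (-73 - 129)*(13/20) = -202*13/20 = -1313/10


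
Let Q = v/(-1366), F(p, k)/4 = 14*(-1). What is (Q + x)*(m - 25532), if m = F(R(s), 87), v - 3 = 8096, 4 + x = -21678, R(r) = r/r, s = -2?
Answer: 379031346534/683 ≈ 5.5495e+8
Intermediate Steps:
R(r) = 1
F(p, k) = -56 (F(p, k) = 4*(14*(-1)) = 4*(-14) = -56)
x = -21682 (x = -4 - 21678 = -21682)
v = 8099 (v = 3 + 8096 = 8099)
m = -56
Q = -8099/1366 (Q = 8099/(-1366) = 8099*(-1/1366) = -8099/1366 ≈ -5.9290)
(Q + x)*(m - 25532) = (-8099/1366 - 21682)*(-56 - 25532) = -29625711/1366*(-25588) = 379031346534/683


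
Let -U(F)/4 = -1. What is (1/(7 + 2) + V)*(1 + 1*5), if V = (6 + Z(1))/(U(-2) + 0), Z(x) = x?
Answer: 67/6 ≈ 11.167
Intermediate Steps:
U(F) = 4 (U(F) = -4*(-1) = 4)
V = 7/4 (V = (6 + 1)/(4 + 0) = 7/4 ≈ 1.7500)
(1/(7 + 2) + V)*(1 + 1*5) = (1/(7 + 2) + 7/4)*(1 + 1*5) = (1/9 + 7/4)*(1 + 5) = (1/9 + 7/4)*6 = (67/36)*6 = 67/6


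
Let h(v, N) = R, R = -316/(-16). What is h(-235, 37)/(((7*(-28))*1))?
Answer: -79/784 ≈ -0.10077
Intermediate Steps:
R = 79/4 (R = -316*(-1/16) = 79/4 ≈ 19.750)
h(v, N) = 79/4
h(-235, 37)/(((7*(-28))*1)) = 79/(4*(((7*(-28))*1))) = 79/(4*((-196*1))) = (79/4)/(-196) = (79/4)*(-1/196) = -79/784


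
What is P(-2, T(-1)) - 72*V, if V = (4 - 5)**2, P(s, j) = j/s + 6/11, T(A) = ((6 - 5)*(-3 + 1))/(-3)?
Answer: -2369/33 ≈ -71.788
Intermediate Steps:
T(A) = 2/3 (T(A) = (1*(-2))*(-1/3) = -2*(-1/3) = 2/3)
P(s, j) = 6/11 + j/s (P(s, j) = j/s + 6*(1/11) = j/s + 6/11 = 6/11 + j/s)
V = 1 (V = (-1)**2 = 1)
P(-2, T(-1)) - 72*V = (6/11 + (2/3)/(-2)) - 72*1 = (6/11 + (2/3)*(-1/2)) - 72 = (6/11 - 1/3) - 72 = 7/33 - 72 = -2369/33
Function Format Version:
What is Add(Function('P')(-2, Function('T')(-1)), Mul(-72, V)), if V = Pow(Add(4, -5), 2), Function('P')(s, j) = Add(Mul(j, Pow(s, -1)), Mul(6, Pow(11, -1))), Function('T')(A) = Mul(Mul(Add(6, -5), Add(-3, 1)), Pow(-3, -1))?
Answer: Rational(-2369, 33) ≈ -71.788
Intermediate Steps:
Function('T')(A) = Rational(2, 3) (Function('T')(A) = Mul(Mul(1, -2), Rational(-1, 3)) = Mul(-2, Rational(-1, 3)) = Rational(2, 3))
Function('P')(s, j) = Add(Rational(6, 11), Mul(j, Pow(s, -1))) (Function('P')(s, j) = Add(Mul(j, Pow(s, -1)), Mul(6, Rational(1, 11))) = Add(Mul(j, Pow(s, -1)), Rational(6, 11)) = Add(Rational(6, 11), Mul(j, Pow(s, -1))))
V = 1 (V = Pow(-1, 2) = 1)
Add(Function('P')(-2, Function('T')(-1)), Mul(-72, V)) = Add(Add(Rational(6, 11), Mul(Rational(2, 3), Pow(-2, -1))), Mul(-72, 1)) = Add(Add(Rational(6, 11), Mul(Rational(2, 3), Rational(-1, 2))), -72) = Add(Add(Rational(6, 11), Rational(-1, 3)), -72) = Add(Rational(7, 33), -72) = Rational(-2369, 33)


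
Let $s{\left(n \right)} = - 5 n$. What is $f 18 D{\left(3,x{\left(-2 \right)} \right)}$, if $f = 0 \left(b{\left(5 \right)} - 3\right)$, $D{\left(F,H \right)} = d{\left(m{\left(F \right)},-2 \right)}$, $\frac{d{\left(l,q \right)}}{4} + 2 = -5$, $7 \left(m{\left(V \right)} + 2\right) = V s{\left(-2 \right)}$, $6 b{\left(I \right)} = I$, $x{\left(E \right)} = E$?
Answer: $0$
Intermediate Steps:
$b{\left(I \right)} = \frac{I}{6}$
$m{\left(V \right)} = -2 + \frac{10 V}{7}$ ($m{\left(V \right)} = -2 + \frac{V \left(\left(-5\right) \left(-2\right)\right)}{7} = -2 + \frac{V 10}{7} = -2 + \frac{10 V}{7}$)
$d{\left(l,q \right)} = -28$ ($d{\left(l,q \right)} = -8 + 4 \left(-5\right) = -8 - 20 = -28$)
$D{\left(F,H \right)} = -28$
$f = 0$ ($f = 0 \left(\frac{1}{6} \cdot 5 - 3\right) = 0 \left(\frac{5}{6} - 3\right) = 0 \left(- \frac{13}{6}\right) = 0$)
$f 18 D{\left(3,x{\left(-2 \right)} \right)} = 0 \cdot 18 \left(-28\right) = 0 \left(-28\right) = 0$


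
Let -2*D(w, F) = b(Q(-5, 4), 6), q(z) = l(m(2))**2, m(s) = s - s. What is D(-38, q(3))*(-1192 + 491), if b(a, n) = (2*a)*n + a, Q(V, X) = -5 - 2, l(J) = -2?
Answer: -63791/2 ≈ -31896.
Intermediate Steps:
m(s) = 0
Q(V, X) = -7
b(a, n) = a + 2*a*n (b(a, n) = 2*a*n + a = a + 2*a*n)
q(z) = 4 (q(z) = (-2)**2 = 4)
D(w, F) = 91/2 (D(w, F) = -(-7)*(1 + 2*6)/2 = -(-7)*(1 + 12)/2 = -(-7)*13/2 = -1/2*(-91) = 91/2)
D(-38, q(3))*(-1192 + 491) = 91*(-1192 + 491)/2 = (91/2)*(-701) = -63791/2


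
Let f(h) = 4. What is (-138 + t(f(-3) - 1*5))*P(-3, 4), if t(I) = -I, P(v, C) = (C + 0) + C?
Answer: -1096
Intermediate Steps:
P(v, C) = 2*C (P(v, C) = C + C = 2*C)
(-138 + t(f(-3) - 1*5))*P(-3, 4) = (-138 - (4 - 1*5))*(2*4) = (-138 - (4 - 5))*8 = (-138 - 1*(-1))*8 = (-138 + 1)*8 = -137*8 = -1096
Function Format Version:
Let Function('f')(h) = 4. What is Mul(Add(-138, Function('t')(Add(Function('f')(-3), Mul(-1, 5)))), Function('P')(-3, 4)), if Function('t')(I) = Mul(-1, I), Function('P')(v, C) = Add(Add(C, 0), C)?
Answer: -1096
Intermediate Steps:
Function('P')(v, C) = Mul(2, C) (Function('P')(v, C) = Add(C, C) = Mul(2, C))
Mul(Add(-138, Function('t')(Add(Function('f')(-3), Mul(-1, 5)))), Function('P')(-3, 4)) = Mul(Add(-138, Mul(-1, Add(4, Mul(-1, 5)))), Mul(2, 4)) = Mul(Add(-138, Mul(-1, Add(4, -5))), 8) = Mul(Add(-138, Mul(-1, -1)), 8) = Mul(Add(-138, 1), 8) = Mul(-137, 8) = -1096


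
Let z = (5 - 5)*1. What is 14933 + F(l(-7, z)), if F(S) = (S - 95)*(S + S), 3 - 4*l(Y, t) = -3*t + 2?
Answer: 119085/8 ≈ 14886.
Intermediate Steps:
z = 0 (z = 0*1 = 0)
l(Y, t) = ¼ + 3*t/4 (l(Y, t) = ¾ - (-3*t + 2)/4 = ¾ - (2 - 3*t)/4 = ¾ + (-½ + 3*t/4) = ¼ + 3*t/4)
F(S) = 2*S*(-95 + S) (F(S) = (-95 + S)*(2*S) = 2*S*(-95 + S))
14933 + F(l(-7, z)) = 14933 + 2*(¼ + (¾)*0)*(-95 + (¼ + (¾)*0)) = 14933 + 2*(¼ + 0)*(-95 + (¼ + 0)) = 14933 + 2*(¼)*(-95 + ¼) = 14933 + 2*(¼)*(-379/4) = 14933 - 379/8 = 119085/8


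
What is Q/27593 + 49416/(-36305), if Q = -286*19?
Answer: -1560817058/1001763865 ≈ -1.5581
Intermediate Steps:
Q = -5434
Q/27593 + 49416/(-36305) = -5434/27593 + 49416/(-36305) = -5434*1/27593 + 49416*(-1/36305) = -5434/27593 - 49416/36305 = -1560817058/1001763865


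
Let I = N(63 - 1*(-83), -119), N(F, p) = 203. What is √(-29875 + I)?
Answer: 2*I*√7418 ≈ 172.26*I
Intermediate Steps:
I = 203
√(-29875 + I) = √(-29875 + 203) = √(-29672) = 2*I*√7418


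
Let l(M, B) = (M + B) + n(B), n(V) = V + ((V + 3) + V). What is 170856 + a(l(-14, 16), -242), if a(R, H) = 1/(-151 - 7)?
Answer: 26995247/158 ≈ 1.7086e+5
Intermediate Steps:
n(V) = 3 + 3*V (n(V) = V + ((3 + V) + V) = V + (3 + 2*V) = 3 + 3*V)
l(M, B) = 3 + M + 4*B (l(M, B) = (M + B) + (3 + 3*B) = (B + M) + (3 + 3*B) = 3 + M + 4*B)
a(R, H) = -1/158 (a(R, H) = 1/(-158) = -1/158)
170856 + a(l(-14, 16), -242) = 170856 - 1/158 = 26995247/158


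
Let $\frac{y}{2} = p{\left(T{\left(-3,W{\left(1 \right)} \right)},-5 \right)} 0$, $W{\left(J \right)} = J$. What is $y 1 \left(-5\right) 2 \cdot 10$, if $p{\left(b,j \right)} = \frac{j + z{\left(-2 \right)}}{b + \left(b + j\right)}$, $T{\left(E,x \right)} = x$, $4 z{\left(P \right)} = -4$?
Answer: $0$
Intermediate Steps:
$z{\left(P \right)} = -1$ ($z{\left(P \right)} = \frac{1}{4} \left(-4\right) = -1$)
$p{\left(b,j \right)} = \frac{-1 + j}{j + 2 b}$ ($p{\left(b,j \right)} = \frac{j - 1}{b + \left(b + j\right)} = \frac{-1 + j}{j + 2 b}$)
$y = 0$ ($y = 2 \frac{-1 - 5}{-5 + 2 \cdot 1} \cdot 0 = 2 \frac{1}{-5 + 2} \left(-6\right) 0 = 2 \frac{1}{-3} \left(-6\right) 0 = 2 \left(- \frac{1}{3}\right) \left(-6\right) 0 = 2 \cdot 2 \cdot 0 = 2 \cdot 0 = 0$)
$y 1 \left(-5\right) 2 \cdot 10 = 0 \cdot 1 \left(-5\right) 2 \cdot 10 = 0 \left(\left(-5\right) 2\right) 10 = 0 \left(-10\right) 10 = 0 \cdot 10 = 0$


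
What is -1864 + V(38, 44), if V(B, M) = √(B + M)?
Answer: -1864 + √82 ≈ -1854.9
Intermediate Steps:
-1864 + V(38, 44) = -1864 + √(38 + 44) = -1864 + √82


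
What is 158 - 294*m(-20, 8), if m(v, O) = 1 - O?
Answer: 2216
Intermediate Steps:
158 - 294*m(-20, 8) = 158 - 294*(1 - 1*8) = 158 - 294*(1 - 8) = 158 - 294*(-7) = 158 + 2058 = 2216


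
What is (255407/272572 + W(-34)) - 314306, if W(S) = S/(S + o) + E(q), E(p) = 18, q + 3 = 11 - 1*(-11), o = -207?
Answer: -20645461384841/65689852 ≈ -3.1429e+5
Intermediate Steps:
q = 19 (q = -3 + (11 - 1*(-11)) = -3 + (11 + 11) = -3 + 22 = 19)
W(S) = 18 + S/(-207 + S) (W(S) = S/(S - 207) + 18 = S/(-207 + S) + 18 = 18 + S/(-207 + S))
(255407/272572 + W(-34)) - 314306 = (255407/272572 + (-3726 + 19*(-34))/(-207 - 34)) - 314306 = (255407*(1/272572) + (-3726 - 646)/(-241)) - 314306 = (255407/272572 - 1/241*(-4372)) - 314306 = (255407/272572 + 4372/241) - 314306 = 1253237871/65689852 - 314306 = -20645461384841/65689852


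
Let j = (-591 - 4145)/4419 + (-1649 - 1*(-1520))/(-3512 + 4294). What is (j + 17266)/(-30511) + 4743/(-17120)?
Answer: -58518434312609/69425275030560 ≈ -0.84290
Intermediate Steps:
j = -4273603/3455658 (j = -4736*1/4419 + (-1649 + 1520)/782 = -4736/4419 - 129*1/782 = -4736/4419 - 129/782 = -4273603/3455658 ≈ -1.2367)
(j + 17266)/(-30511) + 4743/(-17120) = (-4273603/3455658 + 17266)/(-30511) + 4743/(-17120) = (59661117425/3455658)*(-1/30511) + 4743*(-1/17120) = -4589316725/8110429326 - 4743/17120 = -58518434312609/69425275030560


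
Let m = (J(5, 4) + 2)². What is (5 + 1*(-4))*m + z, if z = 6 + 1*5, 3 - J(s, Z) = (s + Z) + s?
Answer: 92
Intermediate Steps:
J(s, Z) = 3 - Z - 2*s (J(s, Z) = 3 - ((s + Z) + s) = 3 - ((Z + s) + s) = 3 - (Z + 2*s) = 3 + (-Z - 2*s) = 3 - Z - 2*s)
z = 11 (z = 6 + 5 = 11)
m = 81 (m = ((3 - 1*4 - 2*5) + 2)² = ((3 - 4 - 10) + 2)² = (-11 + 2)² = (-9)² = 81)
(5 + 1*(-4))*m + z = (5 + 1*(-4))*81 + 11 = (5 - 4)*81 + 11 = 1*81 + 11 = 81 + 11 = 92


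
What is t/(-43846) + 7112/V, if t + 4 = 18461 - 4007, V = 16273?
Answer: 38343951/356752979 ≈ 0.10748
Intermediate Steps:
t = 14450 (t = -4 + (18461 - 4007) = -4 + 14454 = 14450)
t/(-43846) + 7112/V = 14450/(-43846) + 7112/16273 = 14450*(-1/43846) + 7112*(1/16273) = -7225/21923 + 7112/16273 = 38343951/356752979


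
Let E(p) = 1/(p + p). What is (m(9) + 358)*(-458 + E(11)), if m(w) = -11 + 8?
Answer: -3576625/22 ≈ -1.6257e+5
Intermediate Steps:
m(w) = -3
E(p) = 1/(2*p)
(m(9) + 358)*(-458 + E(11)) = (-3 + 358)*(-458 + (½)/11) = 355*(-458 + (½)*(1/11)) = 355*(-458 + 1/22) = 355*(-10075/22) = -3576625/22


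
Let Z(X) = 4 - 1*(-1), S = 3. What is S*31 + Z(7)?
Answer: 98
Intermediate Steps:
Z(X) = 5 (Z(X) = 4 + 1 = 5)
S*31 + Z(7) = 3*31 + 5 = 93 + 5 = 98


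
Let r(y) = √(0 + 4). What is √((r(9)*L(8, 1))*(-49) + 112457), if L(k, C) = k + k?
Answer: 333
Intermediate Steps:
L(k, C) = 2*k
r(y) = 2 (r(y) = √4 = 2)
√((r(9)*L(8, 1))*(-49) + 112457) = √((2*(2*8))*(-49) + 112457) = √((2*16)*(-49) + 112457) = √(32*(-49) + 112457) = √(-1568 + 112457) = √110889 = 333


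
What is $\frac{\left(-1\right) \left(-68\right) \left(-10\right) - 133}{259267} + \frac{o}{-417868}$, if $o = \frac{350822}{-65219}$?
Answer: $- \frac{11032839018161}{3532893101981782} \approx -0.0031229$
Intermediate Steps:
$o = - \frac{350822}{65219}$ ($o = 350822 \left(- \frac{1}{65219}\right) = - \frac{350822}{65219} \approx -5.3791$)
$\frac{\left(-1\right) \left(-68\right) \left(-10\right) - 133}{259267} + \frac{o}{-417868} = \frac{\left(-1\right) \left(-68\right) \left(-10\right) - 133}{259267} - \frac{350822}{65219 \left(-417868\right)} = \left(68 \left(-10\right) - 133\right) \frac{1}{259267} - - \frac{175411}{13626466546} = \left(-680 - 133\right) \frac{1}{259267} + \frac{175411}{13626466546} = \left(-813\right) \frac{1}{259267} + \frac{175411}{13626466546} = - \frac{813}{259267} + \frac{175411}{13626466546} = - \frac{11032839018161}{3532893101981782}$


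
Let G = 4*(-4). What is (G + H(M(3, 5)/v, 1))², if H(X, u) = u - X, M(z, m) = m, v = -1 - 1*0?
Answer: 100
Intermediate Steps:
G = -16
v = -1 (v = -1 + 0 = -1)
(G + H(M(3, 5)/v, 1))² = (-16 + (1 - 5/(-1)))² = (-16 + (1 - 5*(-1)))² = (-16 + (1 - 1*(-5)))² = (-16 + (1 + 5))² = (-16 + 6)² = (-10)² = 100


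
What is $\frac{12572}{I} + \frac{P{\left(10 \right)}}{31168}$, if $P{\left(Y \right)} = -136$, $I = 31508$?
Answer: $\frac{12111219}{30688792} \approx 0.39465$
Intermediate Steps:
$\frac{12572}{I} + \frac{P{\left(10 \right)}}{31168} = \frac{12572}{31508} - \frac{136}{31168} = 12572 \cdot \frac{1}{31508} - \frac{17}{3896} = \frac{3143}{7877} - \frac{17}{3896} = \frac{12111219}{30688792}$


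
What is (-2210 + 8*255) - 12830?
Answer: -13000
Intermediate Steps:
(-2210 + 8*255) - 12830 = (-2210 + 2040) - 12830 = -170 - 12830 = -13000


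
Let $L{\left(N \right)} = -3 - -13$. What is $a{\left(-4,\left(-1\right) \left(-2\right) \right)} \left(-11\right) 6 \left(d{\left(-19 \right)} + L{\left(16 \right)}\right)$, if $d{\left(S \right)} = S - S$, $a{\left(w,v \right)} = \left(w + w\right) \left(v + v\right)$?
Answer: $21120$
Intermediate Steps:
$a{\left(w,v \right)} = 4 v w$ ($a{\left(w,v \right)} = 2 w 2 v = 4 v w$)
$d{\left(S \right)} = 0$
$L{\left(N \right)} = 10$ ($L{\left(N \right)} = -3 + 13 = 10$)
$a{\left(-4,\left(-1\right) \left(-2\right) \right)} \left(-11\right) 6 \left(d{\left(-19 \right)} + L{\left(16 \right)}\right) = 4 \left(\left(-1\right) \left(-2\right)\right) \left(-4\right) \left(-11\right) 6 \left(0 + 10\right) = 4 \cdot 2 \left(-4\right) \left(-11\right) 6 \cdot 10 = \left(-32\right) \left(-11\right) 6 \cdot 10 = 352 \cdot 6 \cdot 10 = 2112 \cdot 10 = 21120$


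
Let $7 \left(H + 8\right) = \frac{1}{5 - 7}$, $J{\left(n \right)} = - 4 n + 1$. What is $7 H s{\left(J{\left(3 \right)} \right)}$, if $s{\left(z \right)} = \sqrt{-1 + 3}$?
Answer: $- \frac{113 \sqrt{2}}{2} \approx -79.903$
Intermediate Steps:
$J{\left(n \right)} = 1 - 4 n$
$s{\left(z \right)} = \sqrt{2}$
$H = - \frac{113}{14}$ ($H = -8 + \frac{1}{7 \left(5 - 7\right)} = -8 + \frac{1}{7 \left(-2\right)} = -8 + \frac{1}{7} \left(- \frac{1}{2}\right) = -8 - \frac{1}{14} = - \frac{113}{14} \approx -8.0714$)
$7 H s{\left(J{\left(3 \right)} \right)} = 7 \left(- \frac{113}{14}\right) \sqrt{2} = - \frac{113 \sqrt{2}}{2}$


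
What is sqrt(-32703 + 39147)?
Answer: 6*sqrt(179) ≈ 80.275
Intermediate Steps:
sqrt(-32703 + 39147) = sqrt(6444) = 6*sqrt(179)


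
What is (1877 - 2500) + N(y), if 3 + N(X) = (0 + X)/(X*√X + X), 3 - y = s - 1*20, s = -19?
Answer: -25667/41 + √42/41 ≈ -625.87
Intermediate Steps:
y = 42 (y = 3 - (-19 - 1*20) = 3 - (-19 - 20) = 3 - 1*(-39) = 3 + 39 = 42)
N(X) = -3 + X/(X + X^(3/2)) (N(X) = -3 + (0 + X)/(X*√X + X) = -3 + X/(X^(3/2) + X) = -3 + X/(X + X^(3/2)))
(1877 - 2500) + N(y) = (1877 - 2500) + (-126*√42 - 2*42)/(42 + 42^(3/2)) = -623 + (-126*√42 - 84)/(42 + 42*√42) = -623 + (-84 - 126*√42)/(42 + 42*√42)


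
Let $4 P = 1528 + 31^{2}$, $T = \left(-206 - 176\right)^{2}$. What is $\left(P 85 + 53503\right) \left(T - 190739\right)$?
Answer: $- \frac{19072233255}{4} \approx -4.7681 \cdot 10^{9}$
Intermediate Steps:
$T = 145924$ ($T = \left(-382\right)^{2} = 145924$)
$P = \frac{2489}{4}$ ($P = \frac{1528 + 31^{2}}{4} = \frac{1528 + 961}{4} = \frac{1}{4} \cdot 2489 = \frac{2489}{4} \approx 622.25$)
$\left(P 85 + 53503\right) \left(T - 190739\right) = \left(\frac{2489}{4} \cdot 85 + 53503\right) \left(145924 - 190739\right) = \left(\frac{211565}{4} + 53503\right) \left(-44815\right) = \frac{425577}{4} \left(-44815\right) = - \frac{19072233255}{4}$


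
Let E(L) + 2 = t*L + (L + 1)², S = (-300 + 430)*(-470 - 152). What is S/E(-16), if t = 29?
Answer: 80860/241 ≈ 335.52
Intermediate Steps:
S = -80860 (S = 130*(-622) = -80860)
E(L) = -2 + (1 + L)² + 29*L (E(L) = -2 + (29*L + (L + 1)²) = -2 + (29*L + (1 + L)²) = -2 + ((1 + L)² + 29*L) = -2 + (1 + L)² + 29*L)
S/E(-16) = -80860/(-1 + (-16)² + 31*(-16)) = -80860/(-1 + 256 - 496) = -80860/(-241) = -80860*(-1/241) = 80860/241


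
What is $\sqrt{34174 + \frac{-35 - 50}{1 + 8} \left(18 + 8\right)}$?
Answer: $\frac{2 \sqrt{76339}}{3} \approx 184.2$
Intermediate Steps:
$\sqrt{34174 + \frac{-35 - 50}{1 + 8} \left(18 + 8\right)} = \sqrt{34174 + - \frac{85}{9} \cdot 26} = \sqrt{34174 + \left(-85\right) \frac{1}{9} \cdot 26} = \sqrt{34174 - \frac{2210}{9}} = \sqrt{\frac{305356}{9}} = \frac{2 \sqrt{76339}}{3}$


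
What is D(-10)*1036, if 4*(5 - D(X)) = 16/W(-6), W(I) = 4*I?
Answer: 16058/3 ≈ 5352.7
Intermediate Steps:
D(X) = 31/6 (D(X) = 5 - 4/(4*(-6)) = 5 - 4/(-24) = 5 - 4*(-1)/24 = 5 - 1/4*(-2/3) = 5 + 1/6 = 31/6)
D(-10)*1036 = (31/6)*1036 = 16058/3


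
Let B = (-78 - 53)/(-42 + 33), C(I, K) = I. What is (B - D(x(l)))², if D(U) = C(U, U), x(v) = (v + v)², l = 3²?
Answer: 7756225/81 ≈ 95756.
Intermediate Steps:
l = 9
x(v) = 4*v² (x(v) = (2*v)² = 4*v²)
D(U) = U
B = 131/9 (B = -131/(-9) = -131*(-⅑) = 131/9 ≈ 14.556)
(B - D(x(l)))² = (131/9 - 4*9²)² = (131/9 - 4*81)² = (131/9 - 1*324)² = (131/9 - 324)² = (-2785/9)² = 7756225/81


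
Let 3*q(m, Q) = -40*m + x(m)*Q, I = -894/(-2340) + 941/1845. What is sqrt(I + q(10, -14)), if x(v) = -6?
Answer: I*sqrt(26703550510)/15990 ≈ 10.22*I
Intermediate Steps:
I = 42793/47970 (I = -894*(-1/2340) + 941*(1/1845) = 149/390 + 941/1845 = 42793/47970 ≈ 0.89208)
q(m, Q) = -2*Q - 40*m/3 (q(m, Q) = (-40*m - 6*Q)/3 = -2*Q - 40*m/3)
sqrt(I + q(10, -14)) = sqrt(42793/47970 + (-2*(-14) - 40/3*10)) = sqrt(42793/47970 + (28 - 400/3)) = sqrt(42793/47970 - 316/3) = sqrt(-5010047/47970) = I*sqrt(26703550510)/15990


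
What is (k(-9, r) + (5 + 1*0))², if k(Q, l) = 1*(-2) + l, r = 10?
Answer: 169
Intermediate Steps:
k(Q, l) = -2 + l
(k(-9, r) + (5 + 1*0))² = ((-2 + 10) + (5 + 1*0))² = (8 + (5 + 0))² = (8 + 5)² = 13² = 169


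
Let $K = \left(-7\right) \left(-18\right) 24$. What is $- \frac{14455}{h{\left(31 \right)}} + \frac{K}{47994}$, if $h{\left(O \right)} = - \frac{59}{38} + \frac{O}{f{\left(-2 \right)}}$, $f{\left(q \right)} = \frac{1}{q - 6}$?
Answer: $\frac{4398550142}{75854517} \approx 57.987$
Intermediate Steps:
$f{\left(q \right)} = \frac{1}{-6 + q}$
$h{\left(O \right)} = - \frac{59}{38} - 8 O$ ($h{\left(O \right)} = - \frac{59}{38} + \frac{O}{\frac{1}{-6 - 2}} = \left(-59\right) \frac{1}{38} + \frac{O}{\frac{1}{-8}} = - \frac{59}{38} + \frac{O}{- \frac{1}{8}} = - \frac{59}{38} + O \left(-8\right) = - \frac{59}{38} - 8 O$)
$K = 3024$ ($K = 126 \cdot 24 = 3024$)
$- \frac{14455}{h{\left(31 \right)}} + \frac{K}{47994} = - \frac{14455}{- \frac{59}{38} - 248} + \frac{3024}{47994} = - \frac{14455}{- \frac{59}{38} - 248} + 3024 \cdot \frac{1}{47994} = - \frac{14455}{- \frac{9483}{38}} + \frac{504}{7999} = \left(-14455\right) \left(- \frac{38}{9483}\right) + \frac{504}{7999} = \frac{549290}{9483} + \frac{504}{7999} = \frac{4398550142}{75854517}$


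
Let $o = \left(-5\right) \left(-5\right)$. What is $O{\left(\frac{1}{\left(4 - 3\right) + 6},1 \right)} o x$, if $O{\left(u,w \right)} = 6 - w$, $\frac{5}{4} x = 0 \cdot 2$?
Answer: $0$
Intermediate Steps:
$o = 25$
$x = 0$ ($x = \frac{4 \cdot 0 \cdot 2}{5} = \frac{4}{5} \cdot 0 = 0$)
$O{\left(\frac{1}{\left(4 - 3\right) + 6},1 \right)} o x = \left(6 - 1\right) 25 \cdot 0 = 5 \cdot 25 \cdot 0 = 125 \cdot 0 = 0$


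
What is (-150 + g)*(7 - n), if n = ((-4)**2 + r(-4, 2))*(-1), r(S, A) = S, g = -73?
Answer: -4237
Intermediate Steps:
n = -12 (n = ((-4)**2 - 4)*(-1) = (16 - 4)*(-1) = 12*(-1) = -12)
(-150 + g)*(7 - n) = (-150 - 73)*(7 - 1*(-12)) = -223*(7 + 12) = -223*19 = -4237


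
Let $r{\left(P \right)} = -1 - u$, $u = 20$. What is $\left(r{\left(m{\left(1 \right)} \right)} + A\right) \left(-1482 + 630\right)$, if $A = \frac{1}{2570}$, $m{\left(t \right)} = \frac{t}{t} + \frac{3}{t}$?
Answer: $\frac{22990794}{1285} \approx 17892.0$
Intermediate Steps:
$m{\left(t \right)} = 1 + \frac{3}{t}$
$r{\left(P \right)} = -21$ ($r{\left(P \right)} = -1 - 20 = -21$)
$A = \frac{1}{2570} \approx 0.00038911$
$\left(r{\left(m{\left(1 \right)} \right)} + A\right) \left(-1482 + 630\right) = \left(-21 + \frac{1}{2570}\right) \left(-1482 + 630\right) = \left(- \frac{53969}{2570}\right) \left(-852\right) = \frac{22990794}{1285}$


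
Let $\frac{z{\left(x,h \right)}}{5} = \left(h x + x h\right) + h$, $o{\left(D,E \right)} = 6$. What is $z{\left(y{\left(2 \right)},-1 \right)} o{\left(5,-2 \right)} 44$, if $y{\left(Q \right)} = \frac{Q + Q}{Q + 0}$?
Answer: $-6600$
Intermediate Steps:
$y{\left(Q \right)} = 2$ ($y{\left(Q \right)} = \frac{2 Q}{Q} = 2$)
$z{\left(x,h \right)} = 5 h + 10 h x$ ($z{\left(x,h \right)} = 5 \left(\left(h x + x h\right) + h\right) = 5 \left(\left(h x + h x\right) + h\right) = 5 \left(2 h x + h\right) = 5 \left(h + 2 h x\right) = 5 h + 10 h x$)
$z{\left(y{\left(2 \right)},-1 \right)} o{\left(5,-2 \right)} 44 = 5 \left(-1\right) \left(1 + 2 \cdot 2\right) 6 \cdot 44 = 5 \left(-1\right) \left(1 + 4\right) 6 \cdot 44 = 5 \left(-1\right) 5 \cdot 6 \cdot 44 = \left(-25\right) 6 \cdot 44 = \left(-150\right) 44 = -6600$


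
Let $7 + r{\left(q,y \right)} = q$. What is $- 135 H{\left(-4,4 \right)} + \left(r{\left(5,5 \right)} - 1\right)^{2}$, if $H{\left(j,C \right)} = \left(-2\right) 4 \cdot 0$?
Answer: $9$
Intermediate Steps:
$r{\left(q,y \right)} = -7 + q$
$H{\left(j,C \right)} = 0$ ($H{\left(j,C \right)} = \left(-8\right) 0 = 0$)
$- 135 H{\left(-4,4 \right)} + \left(r{\left(5,5 \right)} - 1\right)^{2} = \left(-135\right) 0 + \left(\left(-7 + 5\right) - 1\right)^{2} = 0 + \left(-2 - 1\right)^{2} = 0 + \left(-3\right)^{2} = 0 + 9 = 9$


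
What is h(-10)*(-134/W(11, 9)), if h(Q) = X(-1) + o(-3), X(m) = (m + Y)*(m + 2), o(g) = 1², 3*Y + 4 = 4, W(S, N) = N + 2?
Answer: 0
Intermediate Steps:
W(S, N) = 2 + N
Y = 0 (Y = -4/3 + (⅓)*4 = -4/3 + 4/3 = 0)
o(g) = 1
X(m) = m*(2 + m) (X(m) = (m + 0)*(m + 2) = m*(2 + m))
h(Q) = 0 (h(Q) = -(2 - 1) + 1 = -1*1 + 1 = -1 + 1 = 0)
h(-10)*(-134/W(11, 9)) = 0*(-134/(2 + 9)) = 0*(-134/11) = 0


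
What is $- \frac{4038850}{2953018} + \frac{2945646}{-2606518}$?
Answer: $- \frac{4806470220982}{1924273642831} \approx -2.4978$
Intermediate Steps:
$- \frac{4038850}{2953018} + \frac{2945646}{-2606518} = \left(-4038850\right) \frac{1}{2953018} + 2945646 \left(- \frac{1}{2606518}\right) = - \frac{2019425}{1476509} - \frac{1472823}{1303259} = - \frac{4806470220982}{1924273642831}$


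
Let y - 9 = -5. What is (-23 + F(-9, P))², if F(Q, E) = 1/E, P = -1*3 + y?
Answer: 484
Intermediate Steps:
y = 4 (y = 9 - 5 = 4)
P = 1 (P = -1*3 + 4 = -3 + 4 = 1)
(-23 + F(-9, P))² = (-23 + 1/1)² = (-23 + 1)² = (-22)² = 484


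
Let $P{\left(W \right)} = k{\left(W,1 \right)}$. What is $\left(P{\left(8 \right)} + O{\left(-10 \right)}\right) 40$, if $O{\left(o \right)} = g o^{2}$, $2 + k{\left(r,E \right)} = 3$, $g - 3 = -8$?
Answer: $-19960$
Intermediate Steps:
$g = -5$ ($g = 3 - 8 = -5$)
$k{\left(r,E \right)} = 1$ ($k{\left(r,E \right)} = -2 + 3 = 1$)
$P{\left(W \right)} = 1$
$O{\left(o \right)} = - 5 o^{2}$
$\left(P{\left(8 \right)} + O{\left(-10 \right)}\right) 40 = \left(1 - 5 \left(-10\right)^{2}\right) 40 = \left(1 - 500\right) 40 = \left(-499\right) 40 = -19960$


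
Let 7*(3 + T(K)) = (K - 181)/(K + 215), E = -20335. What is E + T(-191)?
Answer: -284763/14 ≈ -20340.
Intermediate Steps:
T(K) = -3 + (-181 + K)/(7*(215 + K)) (T(K) = -3 + ((K - 181)/(K + 215))/7 = -3 + ((-181 + K)/(215 + K))/7 = -3 + (-181 + K)/(7*(215 + K)))
E + T(-191) = -20335 + 4*(-1174 - 5*(-191))/(7*(215 - 191)) = -20335 + (4/7)*(-1174 + 955)/24 = -20335 + (4/7)*(1/24)*(-219) = -20335 - 73/14 = -284763/14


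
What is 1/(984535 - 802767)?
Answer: 1/181768 ≈ 5.5015e-6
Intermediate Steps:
1/(984535 - 802767) = 1/181768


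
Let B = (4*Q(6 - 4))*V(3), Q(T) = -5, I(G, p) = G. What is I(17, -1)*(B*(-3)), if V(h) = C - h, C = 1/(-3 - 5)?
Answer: -6375/2 ≈ -3187.5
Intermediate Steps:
C = -⅛ (C = 1/(-8) = -⅛ ≈ -0.12500)
V(h) = -⅛ - h
B = 125/2 (B = (4*(-5))*(-⅛ - 1*3) = -20*(-⅛ - 3) = -20*(-25/8) = 125/2 ≈ 62.500)
I(17, -1)*(B*(-3)) = 17*((125/2)*(-3)) = 17*(-375/2) = -6375/2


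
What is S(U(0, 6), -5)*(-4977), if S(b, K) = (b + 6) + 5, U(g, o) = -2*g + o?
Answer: -84609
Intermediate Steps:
U(g, o) = o - 2*g
S(b, K) = 11 + b (S(b, K) = (6 + b) + 5 = 11 + b)
S(U(0, 6), -5)*(-4977) = (11 + (6 - 2*0))*(-4977) = (11 + (6 + 0))*(-4977) = (11 + 6)*(-4977) = 17*(-4977) = -84609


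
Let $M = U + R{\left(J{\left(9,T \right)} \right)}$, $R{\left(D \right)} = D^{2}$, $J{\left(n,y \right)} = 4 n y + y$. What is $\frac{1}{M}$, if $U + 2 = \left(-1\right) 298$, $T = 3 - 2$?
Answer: $\frac{1}{1069} \approx 0.00093545$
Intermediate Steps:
$T = 1$ ($T = 3 - 2 = 1$)
$J{\left(n,y \right)} = y + 4 n y$ ($J{\left(n,y \right)} = 4 n y + y = y + 4 n y$)
$U = -300$ ($U = -2 - 298 = -300$)
$M = 1069$ ($M = -300 + \left(1 \left(1 + 4 \cdot 9\right)\right)^{2} = -300 + \left(1 \left(1 + 36\right)\right)^{2} = -300 + \left(1 \cdot 37\right)^{2} = -300 + 37^{2} = -300 + 1369 = 1069$)
$\frac{1}{M} = \frac{1}{1069}$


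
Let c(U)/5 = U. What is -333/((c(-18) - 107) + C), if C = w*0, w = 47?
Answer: 333/197 ≈ 1.6904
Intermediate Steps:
c(U) = 5*U
C = 0 (C = 47*0 = 0)
-333/((c(-18) - 107) + C) = -333/((5*(-18) - 107) + 0) = -333/((-90 - 107) + 0) = -333/(-197 + 0) = -333/(-197) = -333*(-1/197) = 333/197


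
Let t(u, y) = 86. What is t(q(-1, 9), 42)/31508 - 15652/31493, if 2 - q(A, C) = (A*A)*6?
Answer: -35032487/70877246 ≈ -0.49427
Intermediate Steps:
q(A, C) = 2 - 6*A² (q(A, C) = 2 - A*A*6 = 2 - A²*6 = 2 - 6*A²)
t(q(-1, 9), 42)/31508 - 15652/31493 = 86/31508 - 15652/31493 = 86*(1/31508) - 15652*1/31493 = 43/15754 - 2236/4499 = -35032487/70877246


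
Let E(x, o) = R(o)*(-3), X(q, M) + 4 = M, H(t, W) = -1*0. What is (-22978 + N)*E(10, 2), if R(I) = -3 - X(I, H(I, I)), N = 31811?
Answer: -26499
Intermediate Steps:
H(t, W) = 0
X(q, M) = -4 + M
R(I) = 1 (R(I) = -3 - (-4 + 0) = -3 - 1*(-4) = -3 + 4 = 1)
E(x, o) = -3 (E(x, o) = 1*(-3) = -3)
(-22978 + N)*E(10, 2) = (-22978 + 31811)*(-3) = 8833*(-3) = -26499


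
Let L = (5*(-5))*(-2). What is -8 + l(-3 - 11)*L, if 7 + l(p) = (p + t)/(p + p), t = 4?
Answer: -2381/7 ≈ -340.14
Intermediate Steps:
l(p) = -7 + (4 + p)/(2*p) (l(p) = -7 + (p + 4)/(p + p) = -7 + (4 + p)/((2*p)) = -7 + (4 + p)*(1/(2*p)) = -7 + (4 + p)/(2*p))
L = 50 (L = -25*(-2) = 50)
-8 + l(-3 - 11)*L = -8 + (-13/2 + 2/(-3 - 11))*50 = -8 + (-13/2 + 2/(-14))*50 = -8 + (-13/2 + 2*(-1/14))*50 = -8 + (-13/2 - 1/7)*50 = -8 - 93/14*50 = -8 - 2325/7 = -2381/7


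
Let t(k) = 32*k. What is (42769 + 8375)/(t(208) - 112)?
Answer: 6393/818 ≈ 7.8154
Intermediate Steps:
(42769 + 8375)/(t(208) - 112) = (42769 + 8375)/(32*208 - 112) = 51144/(6656 - 112) = 51144/6544 = 51144*(1/6544) = 6393/818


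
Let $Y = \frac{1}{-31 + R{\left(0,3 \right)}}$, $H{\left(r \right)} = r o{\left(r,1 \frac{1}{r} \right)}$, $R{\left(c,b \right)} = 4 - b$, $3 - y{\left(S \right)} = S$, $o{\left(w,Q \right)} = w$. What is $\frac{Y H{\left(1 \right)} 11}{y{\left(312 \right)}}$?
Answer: $\frac{11}{9270} \approx 0.0011866$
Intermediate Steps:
$y{\left(S \right)} = 3 - S$
$H{\left(r \right)} = r^{2}$ ($H{\left(r \right)} = r r = r^{2}$)
$Y = - \frac{1}{30}$ ($Y = \frac{1}{-31 + \left(4 - 3\right)} = \frac{1}{-31 + 1} = \frac{1}{-30} = - \frac{1}{30} \approx -0.033333$)
$\frac{Y H{\left(1 \right)} 11}{y{\left(312 \right)}} = \frac{- \frac{1^{2}}{30} \cdot 11}{3 - 312} = \frac{\left(- \frac{1}{30}\right) 1 \cdot 11}{3 - 312} = \frac{\left(- \frac{1}{30}\right) 11}{-309} = \left(- \frac{11}{30}\right) \left(- \frac{1}{309}\right) = \frac{11}{9270}$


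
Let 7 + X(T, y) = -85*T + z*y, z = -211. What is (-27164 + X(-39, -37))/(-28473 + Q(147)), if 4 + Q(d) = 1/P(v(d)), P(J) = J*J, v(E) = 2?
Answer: 64196/113907 ≈ 0.56358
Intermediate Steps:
X(T, y) = -7 - 211*y - 85*T (X(T, y) = -7 + (-85*T - 211*y) = -7 + (-211*y - 85*T) = -7 - 211*y - 85*T)
P(J) = J²
Q(d) = -15/4 (Q(d) = -4 + 1/(2²) = -4 + 1/4 = -4 + ¼ = -15/4)
(-27164 + X(-39, -37))/(-28473 + Q(147)) = (-27164 + (-7 - 211*(-37) - 85*(-39)))/(-28473 - 15/4) = (-27164 + (-7 + 7807 + 3315))/(-113907/4) = (-27164 + 11115)*(-4/113907) = -16049*(-4/113907) = 64196/113907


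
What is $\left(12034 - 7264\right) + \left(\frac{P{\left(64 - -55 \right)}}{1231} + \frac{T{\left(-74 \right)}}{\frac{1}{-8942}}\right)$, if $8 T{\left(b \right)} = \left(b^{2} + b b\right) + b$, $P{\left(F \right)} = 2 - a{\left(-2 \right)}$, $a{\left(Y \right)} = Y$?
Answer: $- \frac{29923429891}{2462} \approx -1.2154 \cdot 10^{7}$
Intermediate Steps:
$P{\left(F \right)} = 4$ ($P{\left(F \right)} = 2 - -2 = 2 + 2 = 4$)
$T{\left(b \right)} = \frac{b^{2}}{4} + \frac{b}{8}$ ($T{\left(b \right)} = \frac{\left(b^{2} + b b\right) + b}{8} = \frac{\left(b^{2} + b^{2}\right) + b}{8} = \frac{2 b^{2} + b}{8} = \frac{b + 2 b^{2}}{8} = \frac{b^{2}}{4} + \frac{b}{8}$)
$\left(12034 - 7264\right) + \left(\frac{P{\left(64 - -55 \right)}}{1231} + \frac{T{\left(-74 \right)}}{\frac{1}{-8942}}\right) = \left(12034 - 7264\right) + \left(\frac{4}{1231} + \frac{\frac{1}{8} \left(-74\right) \left(1 + 2 \left(-74\right)\right)}{\frac{1}{-8942}}\right) = 4770 + \left(4 \cdot \frac{1}{1231} + \frac{\frac{1}{8} \left(-74\right) \left(1 - 148\right)}{- \frac{1}{8942}}\right) = 4770 + \left(\frac{4}{1231} + \frac{1}{8} \left(-74\right) \left(-147\right) \left(-8942\right)\right) = 4770 + \left(\frac{4}{1231} + \frac{5439}{4} \left(-8942\right)\right) = 4770 + \left(\frac{4}{1231} - \frac{24317769}{2}\right) = 4770 - \frac{29935173631}{2462} = - \frac{29923429891}{2462}$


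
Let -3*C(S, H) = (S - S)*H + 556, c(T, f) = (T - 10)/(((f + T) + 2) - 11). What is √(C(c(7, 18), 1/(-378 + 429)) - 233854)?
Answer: I*√2106354/3 ≈ 483.78*I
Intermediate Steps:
c(T, f) = (-10 + T)/(-9 + T + f) (c(T, f) = (-10 + T)/(((T + f) + 2) - 11) = (-10 + T)/((2 + T + f) - 11) = (-10 + T)/(-9 + T + f))
C(S, H) = -556/3 (C(S, H) = -((S - S)*H + 556)/3 = -(0*H + 556)/3 = -(0 + 556)/3 = -⅓*556 = -556/3)
√(C(c(7, 18), 1/(-378 + 429)) - 233854) = √(-556/3 - 233854) = √(-702118/3) = I*√2106354/3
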